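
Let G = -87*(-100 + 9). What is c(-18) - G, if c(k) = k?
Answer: -7935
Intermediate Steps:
G = 7917 (G = -87*(-91) = 7917)
c(-18) - G = -18 - 1*7917 = -18 - 7917 = -7935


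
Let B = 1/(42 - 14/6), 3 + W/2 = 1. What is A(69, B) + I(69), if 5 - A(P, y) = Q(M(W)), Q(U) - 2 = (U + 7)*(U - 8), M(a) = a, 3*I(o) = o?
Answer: 62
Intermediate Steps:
W = -4 (W = -6 + 2*1 = -6 + 2 = -4)
I(o) = o/3
Q(U) = 2 + (-8 + U)*(7 + U) (Q(U) = 2 + (U + 7)*(U - 8) = 2 + (7 + U)*(-8 + U) = 2 + (-8 + U)*(7 + U))
B = 3/119 (B = 1/(42 - 14*1/6) = 1/(42 - 7/3) = 1/(119/3) = 3/119 ≈ 0.025210)
A(P, y) = 39 (A(P, y) = 5 - (-54 + (-4)**2 - 1*(-4)) = 5 - (-54 + 16 + 4) = 5 - 1*(-34) = 5 + 34 = 39)
A(69, B) + I(69) = 39 + (1/3)*69 = 39 + 23 = 62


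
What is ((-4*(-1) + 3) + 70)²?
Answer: 5929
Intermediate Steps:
((-4*(-1) + 3) + 70)² = ((4 + 3) + 70)² = (7 + 70)² = 77² = 5929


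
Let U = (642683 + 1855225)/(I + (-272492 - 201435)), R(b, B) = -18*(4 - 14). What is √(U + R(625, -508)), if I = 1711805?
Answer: √7747601529954/206313 ≈ 13.491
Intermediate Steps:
R(b, B) = 180 (R(b, B) = -18*(-10) = 180)
U = 416318/206313 (U = (642683 + 1855225)/(1711805 + (-272492 - 201435)) = 2497908/(1711805 - 473927) = 2497908/1237878 = 2497908*(1/1237878) = 416318/206313 ≈ 2.0179)
√(U + R(625, -508)) = √(416318/206313 + 180) = √(37552658/206313) = √7747601529954/206313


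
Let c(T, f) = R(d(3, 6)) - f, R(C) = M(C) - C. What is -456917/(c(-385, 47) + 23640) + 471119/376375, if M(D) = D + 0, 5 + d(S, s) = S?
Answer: -160857025308/8879815375 ≈ -18.115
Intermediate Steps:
d(S, s) = -5 + S
M(D) = D
R(C) = 0 (R(C) = C - C = 0)
c(T, f) = -f (c(T, f) = 0 - f = -f)
-456917/(c(-385, 47) + 23640) + 471119/376375 = -456917/(-1*47 + 23640) + 471119/376375 = -456917/(-47 + 23640) + 471119*(1/376375) = -456917/23593 + 471119/376375 = -160857025308/8879815375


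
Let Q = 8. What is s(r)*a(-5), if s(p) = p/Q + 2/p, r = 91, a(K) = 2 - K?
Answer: 8297/104 ≈ 79.779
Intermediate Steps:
s(p) = 2/p + p/8 (s(p) = p/8 + 2/p = 2/p + p/8)
s(r)*a(-5) = (2/91 + (1/8)*91)*(2 - 1*(-5)) = (2*(1/91) + 91/8)*(2 + 5) = (2/91 + 91/8)*7 = (8297/728)*7 = 8297/104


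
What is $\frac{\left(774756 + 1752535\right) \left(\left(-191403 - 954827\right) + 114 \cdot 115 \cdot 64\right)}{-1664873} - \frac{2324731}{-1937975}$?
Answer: $\frac{24665037337980933}{52893151675} \approx 4.6632 \cdot 10^{5}$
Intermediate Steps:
$\frac{\left(774756 + 1752535\right) \left(\left(-191403 - 954827\right) + 114 \cdot 115 \cdot 64\right)}{-1664873} - \frac{2324731}{-1937975} = 2527291 \left(-1146230 + 13110 \cdot 64\right) \left(- \frac{1}{1664873}\right) - - \frac{2324731}{1937975} = 2527291 \left(-1146230 + 839040\right) \left(- \frac{1}{1664873}\right) + \frac{2324731}{1937975} = 2527291 \left(-307190\right) \left(- \frac{1}{1664873}\right) + \frac{2324731}{1937975} = \left(-776358522290\right) \left(- \frac{1}{1664873}\right) + \frac{2324731}{1937975} = \frac{12727188890}{27293} + \frac{2324731}{1937975} = \frac{24665037337980933}{52893151675}$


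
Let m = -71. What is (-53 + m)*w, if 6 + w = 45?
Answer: -4836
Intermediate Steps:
w = 39 (w = -6 + 45 = 39)
(-53 + m)*w = (-53 - 71)*39 = -124*39 = -4836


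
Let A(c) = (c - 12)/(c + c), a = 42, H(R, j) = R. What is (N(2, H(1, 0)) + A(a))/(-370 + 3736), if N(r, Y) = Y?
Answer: 19/47124 ≈ 0.00040319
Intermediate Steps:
A(c) = (-12 + c)/(2*c) (A(c) = (-12 + c)/((2*c)) = (-12 + c)*(1/(2*c)) = (-12 + c)/(2*c))
(N(2, H(1, 0)) + A(a))/(-370 + 3736) = (1 + (½)*(-12 + 42)/42)/(-370 + 3736) = (1 + (½)*(1/42)*30)/3366 = (1 + 5/14)*(1/3366) = (19/14)*(1/3366) = 19/47124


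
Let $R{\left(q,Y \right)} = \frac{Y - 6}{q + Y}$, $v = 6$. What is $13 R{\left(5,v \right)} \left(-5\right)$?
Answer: $0$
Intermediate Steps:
$R{\left(q,Y \right)} = \frac{-6 + Y}{Y + q}$
$13 R{\left(5,v \right)} \left(-5\right) = 13 \frac{-6 + 6}{6 + 5} \left(-5\right) = 13 \cdot \frac{1}{11} \cdot 0 \left(-5\right) = 13 \cdot 0 \left(-5\right) = 0 \left(-5\right) = 0$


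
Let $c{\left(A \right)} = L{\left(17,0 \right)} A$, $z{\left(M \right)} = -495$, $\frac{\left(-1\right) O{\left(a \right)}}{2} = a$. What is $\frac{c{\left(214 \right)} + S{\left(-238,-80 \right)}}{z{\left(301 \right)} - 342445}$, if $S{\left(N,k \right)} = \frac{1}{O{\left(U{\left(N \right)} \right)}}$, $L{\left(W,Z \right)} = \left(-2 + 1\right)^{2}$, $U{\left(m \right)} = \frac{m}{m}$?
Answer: $- \frac{427}{685880} \approx -0.00062256$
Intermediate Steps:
$U{\left(m \right)} = 1$
$L{\left(W,Z \right)} = 1$ ($L{\left(W,Z \right)} = \left(-1\right)^{2} = 1$)
$O{\left(a \right)} = - 2 a$
$S{\left(N,k \right)} = - \frac{1}{2}$ ($S{\left(N,k \right)} = \frac{1}{\left(-2\right) 1} = \frac{1}{-2} = - \frac{1}{2}$)
$c{\left(A \right)} = A$ ($c{\left(A \right)} = 1 A = A$)
$\frac{c{\left(214 \right)} + S{\left(-238,-80 \right)}}{z{\left(301 \right)} - 342445} = \frac{214 - \frac{1}{2}}{-495 - 342445} = \frac{427}{2 \left(-342940\right)} = \frac{427}{2} \left(- \frac{1}{342940}\right) = - \frac{427}{685880}$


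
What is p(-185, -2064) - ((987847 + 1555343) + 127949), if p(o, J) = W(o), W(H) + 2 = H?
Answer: -2671326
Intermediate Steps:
W(H) = -2 + H
p(o, J) = -2 + o
p(-185, -2064) - ((987847 + 1555343) + 127949) = (-2 - 185) - ((987847 + 1555343) + 127949) = -187 - (2543190 + 127949) = -187 - 1*2671139 = -187 - 2671139 = -2671326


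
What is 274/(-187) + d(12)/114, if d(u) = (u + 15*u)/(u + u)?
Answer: -14870/10659 ≈ -1.3951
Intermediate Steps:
d(u) = 8 (d(u) = (16*u)/((2*u)) = (16*u)*(1/(2*u)) = 8)
274/(-187) + d(12)/114 = 274/(-187) + 8/114 = 274*(-1/187) + 8*(1/114) = -274/187 + 4/57 = -14870/10659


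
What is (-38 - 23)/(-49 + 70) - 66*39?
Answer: -54115/21 ≈ -2576.9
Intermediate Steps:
(-38 - 23)/(-49 + 70) - 66*39 = -61/21 - 2574 = -54115/21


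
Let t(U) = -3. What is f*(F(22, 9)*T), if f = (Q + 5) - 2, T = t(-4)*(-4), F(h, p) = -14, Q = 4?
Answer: -1176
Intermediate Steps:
T = 12 (T = -3*(-4) = 12)
f = 7 (f = (4 + 5) - 2 = 9 - 2 = 7)
f*(F(22, 9)*T) = 7*(-14*12) = 7*(-168) = -1176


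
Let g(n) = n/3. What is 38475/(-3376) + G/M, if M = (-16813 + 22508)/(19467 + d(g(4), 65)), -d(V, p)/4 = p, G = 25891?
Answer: 98742744011/1130960 ≈ 87309.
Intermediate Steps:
g(n) = n/3 (g(n) = n*(⅓) = n/3)
d(V, p) = -4*p
M = 5695/19207 (M = (-16813 + 22508)/(19467 - 4*65) = 5695/(19467 - 260) = 5695/19207 ≈ 0.29651)
38475/(-3376) + G/M = 38475/(-3376) + 25891/(5695/19207) = 38475*(-1/3376) + 25891*(19207/5695) = -38475/3376 + 29252261/335 = 98742744011/1130960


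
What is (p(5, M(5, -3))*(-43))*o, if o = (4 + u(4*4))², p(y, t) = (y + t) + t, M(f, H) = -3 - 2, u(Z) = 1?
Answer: 5375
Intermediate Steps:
M(f, H) = -5
p(y, t) = y + 2*t (p(y, t) = (t + y) + t = y + 2*t)
o = 25 (o = (4 + 1)² = 5² = 25)
(p(5, M(5, -3))*(-43))*o = ((5 + 2*(-5))*(-43))*25 = ((5 - 10)*(-43))*25 = -5*(-43)*25 = 215*25 = 5375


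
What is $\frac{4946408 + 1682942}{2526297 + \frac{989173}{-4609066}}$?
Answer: $\frac{30555111687100}{11643868619429} \approx 2.6241$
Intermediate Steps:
$\frac{4946408 + 1682942}{2526297 + \frac{989173}{-4609066}} = \frac{6629350}{2526297 + 989173 \left(- \frac{1}{4609066}\right)} = \frac{6629350}{2526297 - \frac{989173}{4609066}} = \frac{6629350}{\frac{11643868619429}{4609066}} = 6629350 \cdot \frac{4609066}{11643868619429} = \frac{30555111687100}{11643868619429}$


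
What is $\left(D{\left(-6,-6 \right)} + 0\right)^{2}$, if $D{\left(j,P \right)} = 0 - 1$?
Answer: $1$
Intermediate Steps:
$D{\left(j,P \right)} = -1$ ($D{\left(j,P \right)} = 0 - 1 = -1$)
$\left(D{\left(-6,-6 \right)} + 0\right)^{2} = \left(-1 + 0\right)^{2} = \left(-1\right)^{2} = 1$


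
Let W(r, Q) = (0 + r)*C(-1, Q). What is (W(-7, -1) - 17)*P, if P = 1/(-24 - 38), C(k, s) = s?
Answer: 5/31 ≈ 0.16129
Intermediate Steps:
P = -1/62 (P = 1/(-62) = -1/62 ≈ -0.016129)
W(r, Q) = Q*r (W(r, Q) = (0 + r)*Q = r*Q = Q*r)
(W(-7, -1) - 17)*P = (-1*(-7) - 17)*(-1/62) = (7 - 17)*(-1/62) = -10*(-1/62) = 5/31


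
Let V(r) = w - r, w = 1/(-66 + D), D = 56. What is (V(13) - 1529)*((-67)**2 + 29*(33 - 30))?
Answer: -35283248/5 ≈ -7.0566e+6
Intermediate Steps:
w = -1/10 (w = 1/(-66 + 56) = 1/(-10) = -1/10 ≈ -0.10000)
V(r) = -1/10 - r
(V(13) - 1529)*((-67)**2 + 29*(33 - 30)) = ((-1/10 - 1*13) - 1529)*((-67)**2 + 29*(33 - 30)) = ((-1/10 - 13) - 1529)*(4489 + 29*3) = (-131/10 - 1529)*(4489 + 87) = -15421/10*4576 = -35283248/5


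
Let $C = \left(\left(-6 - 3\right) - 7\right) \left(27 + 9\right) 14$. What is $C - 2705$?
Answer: $-10769$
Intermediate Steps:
$C = -8064$ ($C = \left(-9 - 7\right) 36 \cdot 14 = \left(-16\right) 36 \cdot 14 = \left(-576\right) 14 = -8064$)
$C - 2705 = -8064 - 2705 = -10769$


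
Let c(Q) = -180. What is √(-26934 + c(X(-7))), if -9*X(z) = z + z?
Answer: I*√27114 ≈ 164.66*I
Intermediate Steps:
X(z) = -2*z/9 (X(z) = -(z + z)/9 = -2*z/9)
√(-26934 + c(X(-7))) = √(-26934 - 180) = √(-27114) = I*√27114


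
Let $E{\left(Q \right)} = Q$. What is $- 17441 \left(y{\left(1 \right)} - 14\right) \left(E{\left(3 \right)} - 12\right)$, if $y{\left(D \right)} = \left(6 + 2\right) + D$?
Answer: $-784845$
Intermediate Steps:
$y{\left(D \right)} = 8 + D$
$- 17441 \left(y{\left(1 \right)} - 14\right) \left(E{\left(3 \right)} - 12\right) = - 17441 \left(\left(8 + 1\right) - 14\right) \left(3 - 12\right) = - 17441 \left(9 - 14\right) \left(-9\right) = - 17441 \left(\left(-5\right) \left(-9\right)\right) = \left(-17441\right) 45 = -784845$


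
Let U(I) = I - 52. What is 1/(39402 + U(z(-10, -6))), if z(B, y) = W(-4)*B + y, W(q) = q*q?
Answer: 1/39184 ≈ 2.5521e-5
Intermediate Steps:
W(q) = q**2
z(B, y) = y + 16*B (z(B, y) = (-4)**2*B + y = 16*B + y = y + 16*B)
U(I) = -52 + I
1/(39402 + U(z(-10, -6))) = 1/(39402 + (-52 + (-6 + 16*(-10)))) = 1/(39402 + (-52 + (-6 - 160))) = 1/(39402 + (-52 - 166)) = 1/(39402 - 218) = 1/39184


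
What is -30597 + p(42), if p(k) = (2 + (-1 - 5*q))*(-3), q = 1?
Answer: -30585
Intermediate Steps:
p(k) = 12 (p(k) = (2 + (-1 - 5*1))*(-3) = (2 + (-1 - 5))*(-3) = (2 - 6)*(-3) = -4*(-3) = 12)
-30597 + p(42) = -30597 + 12 = -30585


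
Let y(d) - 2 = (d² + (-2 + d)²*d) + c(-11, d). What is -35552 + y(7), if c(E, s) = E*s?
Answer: -35403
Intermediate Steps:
y(d) = 2 + d² - 11*d + d*(-2 + d)² (y(d) = 2 + ((d² + (-2 + d)²*d) - 11*d) = 2 + ((d² + d*(-2 + d)²) - 11*d) = 2 + (d² - 11*d + d*(-2 + d)²) = 2 + d² - 11*d + d*(-2 + d)²)
-35552 + y(7) = -35552 + (2 + 7³ - 7*7 - 3*7²) = -35552 + (2 + 343 - 49 - 3*49) = -35552 + (2 + 343 - 49 - 147) = -35552 + 149 = -35403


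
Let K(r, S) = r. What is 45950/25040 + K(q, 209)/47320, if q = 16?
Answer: 27184433/14811160 ≈ 1.8354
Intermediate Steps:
45950/25040 + K(q, 209)/47320 = 45950/25040 + 16/47320 = 45950*(1/25040) + 16*(1/47320) = 4595/2504 + 2/5915 = 27184433/14811160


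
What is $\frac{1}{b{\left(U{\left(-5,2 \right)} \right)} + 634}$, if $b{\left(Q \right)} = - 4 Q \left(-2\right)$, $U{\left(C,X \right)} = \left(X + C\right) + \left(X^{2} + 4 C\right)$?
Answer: $\frac{1}{482} \approx 0.0020747$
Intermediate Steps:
$U{\left(C,X \right)} = X + X^{2} + 5 C$ ($U{\left(C,X \right)} = \left(C + X\right) + \left(X^{2} + 4 C\right) = X + X^{2} + 5 C$)
$b{\left(Q \right)} = 8 Q$
$\frac{1}{b{\left(U{\left(-5,2 \right)} \right)} + 634} = \frac{1}{8 \left(2 + 2^{2} + 5 \left(-5\right)\right) + 634} = \frac{1}{8 \left(2 + 4 - 25\right) + 634} = \frac{1}{8 \left(-19\right) + 634} = \frac{1}{-152 + 634} = \frac{1}{482}$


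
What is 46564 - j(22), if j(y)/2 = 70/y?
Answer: 512134/11 ≈ 46558.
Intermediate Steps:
j(y) = 140/y (j(y) = 2*(70/y) = 140/y)
46564 - j(22) = 46564 - 140/22 = 46564 - 1*70/11 = 46564 - 70/11 = 512134/11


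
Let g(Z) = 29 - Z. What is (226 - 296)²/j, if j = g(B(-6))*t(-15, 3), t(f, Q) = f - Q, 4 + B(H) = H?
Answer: -2450/351 ≈ -6.9801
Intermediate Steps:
B(H) = -4 + H
j = -702 (j = (29 - (-4 - 6))*(-15 - 1*3) = (29 - 1*(-10))*(-15 - 3) = (29 + 10)*(-18) = 39*(-18) = -702)
(226 - 296)²/j = (226 - 296)²/(-702) = (-70)²*(-1/702) = 4900*(-1/702) = -2450/351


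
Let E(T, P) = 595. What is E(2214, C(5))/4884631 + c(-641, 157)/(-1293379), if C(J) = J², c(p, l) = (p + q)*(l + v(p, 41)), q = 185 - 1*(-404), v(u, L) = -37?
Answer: 31249657945/6317679158149 ≈ 0.0049464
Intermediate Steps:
q = 589 (q = 185 + 404 = 589)
c(p, l) = (-37 + l)*(589 + p) (c(p, l) = (p + 589)*(l - 37) = (589 + p)*(-37 + l) = (-37 + l)*(589 + p))
E(2214, C(5))/4884631 + c(-641, 157)/(-1293379) = 595/4884631 + (-21793 - 37*(-641) + 589*157 + 157*(-641))/(-1293379) = 595*(1/4884631) + (-21793 + 23717 + 92473 - 100637)*(-1/1293379) = 595/4884631 - 6240*(-1/1293379) = 595/4884631 + 6240/1293379 = 31249657945/6317679158149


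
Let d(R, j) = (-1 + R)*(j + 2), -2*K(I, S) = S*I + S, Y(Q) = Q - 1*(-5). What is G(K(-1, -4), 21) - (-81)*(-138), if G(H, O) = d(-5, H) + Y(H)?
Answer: -11185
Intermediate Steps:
Y(Q) = 5 + Q (Y(Q) = Q + 5 = 5 + Q)
K(I, S) = -S/2 - I*S/2 (K(I, S) = -(S*I + S)/2 = -(I*S + S)/2 = -(S + I*S)/2 = -S/2 - I*S/2)
d(R, j) = (-1 + R)*(2 + j)
G(H, O) = -7 - 5*H (G(H, O) = (-2 - H + 2*(-5) - 5*H) + (5 + H) = (-2 - H - 10 - 5*H) + (5 + H) = (-12 - 6*H) + (5 + H) = -7 - 5*H)
G(K(-1, -4), 21) - (-81)*(-138) = (-7 - (-5)*(-4)*(1 - 1)/2) - (-81)*(-138) = (-7 - (-5)*(-4)*0/2) - 81*138 = (-7 - 5*0) - 11178 = (-7 + 0) - 11178 = -7 - 11178 = -11185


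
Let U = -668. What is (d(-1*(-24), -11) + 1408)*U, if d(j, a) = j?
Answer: -956576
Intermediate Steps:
(d(-1*(-24), -11) + 1408)*U = (-1*(-24) + 1408)*(-668) = (24 + 1408)*(-668) = 1432*(-668) = -956576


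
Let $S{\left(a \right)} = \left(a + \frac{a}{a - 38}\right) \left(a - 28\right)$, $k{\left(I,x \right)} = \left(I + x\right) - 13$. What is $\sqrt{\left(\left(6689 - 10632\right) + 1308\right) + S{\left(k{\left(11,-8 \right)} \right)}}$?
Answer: $\frac{i \sqrt{81465}}{6} \approx 47.57 i$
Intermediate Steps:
$k{\left(I,x \right)} = -13 + I + x$
$S{\left(a \right)} = \left(-28 + a\right) \left(a + \frac{a}{-38 + a}\right)$ ($S{\left(a \right)} = \left(a + \frac{a}{-38 + a}\right) \left(-28 + a\right) = \left(-28 + a\right) \left(a + \frac{a}{-38 + a}\right)$)
$\sqrt{\left(\left(6689 - 10632\right) + 1308\right) + S{\left(k{\left(11,-8 \right)} \right)}} = \sqrt{\left(\left(6689 - 10632\right) + 1308\right) + \frac{\left(-13 + 11 - 8\right) \left(1036 + \left(-13 + 11 - 8\right)^{2} - 65 \left(-13 + 11 - 8\right)\right)}{-38 - 10}} = \sqrt{\left(-3943 + 1308\right) - \frac{10 \left(1036 + \left(-10\right)^{2} - -650\right)}{-38 - 10}} = \sqrt{-2635 - \frac{10 \left(1036 + 100 + 650\right)}{-48}} = \sqrt{-2635 - \left(- \frac{5}{24}\right) 1786} = \sqrt{-2635 + \frac{4465}{12}} = \sqrt{- \frac{27155}{12}} = \frac{i \sqrt{81465}}{6}$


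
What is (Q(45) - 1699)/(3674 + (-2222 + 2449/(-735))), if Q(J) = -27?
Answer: -1268610/1064771 ≈ -1.1914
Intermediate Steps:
(Q(45) - 1699)/(3674 + (-2222 + 2449/(-735))) = (-27 - 1699)/(3674 + (-2222 + 2449/(-735))) = -1726/(3674 + (-2222 + 2449*(-1/735))) = -1726/(3674 + (-2222 - 2449/735)) = -1726/(3674 - 1635619/735) = -1726/1064771/735 = -1726*735/1064771 = -1268610/1064771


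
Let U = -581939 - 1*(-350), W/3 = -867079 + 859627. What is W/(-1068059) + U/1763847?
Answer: -64637644691/209321406997 ≈ -0.30880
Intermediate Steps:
W = -22356 (W = 3*(-867079 + 859627) = 3*(-7452) = -22356)
U = -581589 (U = -581939 + 350 = -581589)
W/(-1068059) + U/1763847 = -22356/(-1068059) - 581589/1763847 = -22356*(-1/1068059) - 581589*1/1763847 = 22356/1068059 - 64621/195983 = -64637644691/209321406997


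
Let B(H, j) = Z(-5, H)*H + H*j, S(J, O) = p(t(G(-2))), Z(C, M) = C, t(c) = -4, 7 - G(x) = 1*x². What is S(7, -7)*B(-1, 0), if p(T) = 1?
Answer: 5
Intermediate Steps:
G(x) = 7 - x²
S(J, O) = 1
B(H, j) = -5*H + H*j
S(7, -7)*B(-1, 0) = 1*(-(-5 + 0)) = 1*(-1*(-5)) = 1*5 = 5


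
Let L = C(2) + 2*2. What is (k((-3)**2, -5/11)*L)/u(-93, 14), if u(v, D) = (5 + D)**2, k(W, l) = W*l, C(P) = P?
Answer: -270/3971 ≈ -0.067993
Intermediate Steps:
L = 6 (L = 2 + 2*2 = 2 + 4 = 6)
(k((-3)**2, -5/11)*L)/u(-93, 14) = (((-3)**2*(-5/11))*6)/((5 + 14)**2) = ((9*(-5*1/11))*6)/(19**2) = ((9*(-5/11))*6)/361 = -45/11*6*(1/361) = -270/11*1/361 = -270/3971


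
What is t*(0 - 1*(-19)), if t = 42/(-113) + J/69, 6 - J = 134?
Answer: -329878/7797 ≈ -42.308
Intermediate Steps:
J = -128 (J = 6 - 1*134 = 6 - 134 = -128)
t = -17362/7797 (t = 42/(-113) - 128/69 = 42*(-1/113) - 128*1/69 = -42/113 - 128/69 = -17362/7797 ≈ -2.2268)
t*(0 - 1*(-19)) = -17362*(0 - 1*(-19))/7797 = -17362*(0 + 19)/7797 = -17362/7797*19 = -329878/7797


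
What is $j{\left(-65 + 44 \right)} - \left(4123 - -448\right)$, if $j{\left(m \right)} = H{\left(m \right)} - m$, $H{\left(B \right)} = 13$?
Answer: $-4537$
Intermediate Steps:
$j{\left(m \right)} = 13 - m$
$j{\left(-65 + 44 \right)} - \left(4123 - -448\right) = \left(13 - \left(-65 + 44\right)\right) - \left(4123 - -448\right) = \left(13 - -21\right) - \left(4123 + 448\right) = \left(13 + 21\right) - 4571 = 34 - 4571 = -4537$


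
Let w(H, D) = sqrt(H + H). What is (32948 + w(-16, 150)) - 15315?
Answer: 17633 + 4*I*sqrt(2) ≈ 17633.0 + 5.6569*I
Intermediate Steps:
w(H, D) = sqrt(2)*sqrt(H) (w(H, D) = sqrt(2*H) = sqrt(2)*sqrt(H))
(32948 + w(-16, 150)) - 15315 = (32948 + sqrt(2)*sqrt(-16)) - 15315 = (32948 + sqrt(2)*(4*I)) - 15315 = (32948 + 4*I*sqrt(2)) - 15315 = 17633 + 4*I*sqrt(2)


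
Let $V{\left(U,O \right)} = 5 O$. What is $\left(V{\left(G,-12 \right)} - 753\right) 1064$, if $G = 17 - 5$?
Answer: $-865032$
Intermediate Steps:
$G = 12$
$\left(V{\left(G,-12 \right)} - 753\right) 1064 = \left(5 \left(-12\right) - 753\right) 1064 = \left(-60 - 753\right) 1064 = \left(-813\right) 1064 = -865032$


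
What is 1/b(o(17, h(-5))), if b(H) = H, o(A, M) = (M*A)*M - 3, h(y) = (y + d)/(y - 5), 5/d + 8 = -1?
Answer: 81/182 ≈ 0.44506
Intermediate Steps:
d = -5/9 (d = 5/(-8 - 1) = 5/(-9) = 5*(-⅑) = -5/9 ≈ -0.55556)
h(y) = (-5/9 + y)/(-5 + y) (h(y) = (y - 5/9)/(y - 5) = (-5/9 + y)/(-5 + y))
o(A, M) = -3 + A*M² (o(A, M) = (A*M)*M - 3 = A*M² - 3 = -3 + A*M²)
1/b(o(17, h(-5))) = 1/(-3 + 17*((-5/9 - 5)/(-5 - 5))²) = 1/(-3 + 17*(-50/9/(-10))²) = 1/(-3 + 17*(-⅒*(-50/9))²) = 1/(-3 + 17*(5/9)²) = 1/(-3 + 17*(25/81)) = 1/(-3 + 425/81) = 1/(182/81) = 81/182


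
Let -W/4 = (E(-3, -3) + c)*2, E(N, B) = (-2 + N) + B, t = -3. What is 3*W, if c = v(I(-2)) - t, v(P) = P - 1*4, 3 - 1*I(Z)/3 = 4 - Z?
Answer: 432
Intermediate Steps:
I(Z) = -3 + 3*Z (I(Z) = 9 - 3*(4 - Z) = 9 + (-12 + 3*Z) = -3 + 3*Z)
E(N, B) = -2 + B + N
v(P) = -4 + P (v(P) = P - 4 = -4 + P)
c = -10 (c = (-4 + (-3 + 3*(-2))) - 1*(-3) = (-4 + (-3 - 6)) + 3 = (-4 - 9) + 3 = -13 + 3 = -10)
W = 144 (W = -4*((-2 - 3 - 3) - 10)*2 = -4*(-8 - 10)*2 = -(-72)*2 = -4*(-36) = 144)
3*W = 3*144 = 432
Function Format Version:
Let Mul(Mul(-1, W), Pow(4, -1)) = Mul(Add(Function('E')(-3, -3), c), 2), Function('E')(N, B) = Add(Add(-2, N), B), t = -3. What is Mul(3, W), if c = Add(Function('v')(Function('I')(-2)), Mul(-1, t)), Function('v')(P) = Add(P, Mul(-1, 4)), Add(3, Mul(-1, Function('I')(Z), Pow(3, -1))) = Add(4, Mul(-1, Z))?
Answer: 432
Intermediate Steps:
Function('I')(Z) = Add(-3, Mul(3, Z)) (Function('I')(Z) = Add(9, Mul(-3, Add(4, Mul(-1, Z)))) = Add(9, Add(-12, Mul(3, Z))) = Add(-3, Mul(3, Z)))
Function('E')(N, B) = Add(-2, B, N)
Function('v')(P) = Add(-4, P) (Function('v')(P) = Add(P, -4) = Add(-4, P))
c = -10 (c = Add(Add(-4, Add(-3, Mul(3, -2))), Mul(-1, -3)) = Add(Add(-4, Add(-3, -6)), 3) = Add(Add(-4, -9), 3) = Add(-13, 3) = -10)
W = 144 (W = Mul(-4, Mul(Add(Add(-2, -3, -3), -10), 2)) = Mul(-4, Mul(Add(-8, -10), 2)) = Mul(-4, Mul(-18, 2)) = Mul(-4, -36) = 144)
Mul(3, W) = Mul(3, 144) = 432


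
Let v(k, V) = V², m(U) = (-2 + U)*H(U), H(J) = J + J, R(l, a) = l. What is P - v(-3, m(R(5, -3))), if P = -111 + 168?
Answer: -843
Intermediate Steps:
H(J) = 2*J
m(U) = 2*U*(-2 + U) (m(U) = (-2 + U)*(2*U) = 2*U*(-2 + U))
P = 57
P - v(-3, m(R(5, -3))) = 57 - (2*5*(-2 + 5))² = 57 - (2*5*3)² = 57 - 1*30² = 57 - 1*900 = 57 - 900 = -843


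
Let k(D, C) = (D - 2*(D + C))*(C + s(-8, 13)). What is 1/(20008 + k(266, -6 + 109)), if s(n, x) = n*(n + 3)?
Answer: -1/47488 ≈ -2.1058e-5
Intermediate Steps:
s(n, x) = n*(3 + n)
k(D, C) = (40 + C)*(-D - 2*C) (k(D, C) = (D - 2*(D + C))*(C - 8*(3 - 8)) = (D - 2*(C + D))*(C - 8*(-5)) = (D + (-2*C - 2*D))*(C + 40) = (-D - 2*C)*(40 + C) = (40 + C)*(-D - 2*C))
1/(20008 + k(266, -6 + 109)) = 1/(20008 + (-80*(-6 + 109) - 40*266 - 2*(-6 + 109)² - 1*(-6 + 109)*266)) = 1/(20008 + (-80*103 - 10640 - 2*103² - 1*103*266)) = 1/(20008 + (-8240 - 10640 - 2*10609 - 27398)) = 1/(20008 + (-8240 - 10640 - 21218 - 27398)) = 1/(20008 - 67496) = 1/(-47488) = -1/47488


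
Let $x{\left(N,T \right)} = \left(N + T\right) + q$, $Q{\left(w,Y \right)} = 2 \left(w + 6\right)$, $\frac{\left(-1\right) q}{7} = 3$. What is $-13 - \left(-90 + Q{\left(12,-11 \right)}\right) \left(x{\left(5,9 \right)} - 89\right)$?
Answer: $-5197$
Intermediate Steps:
$q = -21$ ($q = \left(-7\right) 3 = -21$)
$Q{\left(w,Y \right)} = 12 + 2 w$ ($Q{\left(w,Y \right)} = 2 \left(6 + w\right) = 12 + 2 w$)
$x{\left(N,T \right)} = -21 + N + T$ ($x{\left(N,T \right)} = \left(N + T\right) - 21 = -21 + N + T$)
$-13 - \left(-90 + Q{\left(12,-11 \right)}\right) \left(x{\left(5,9 \right)} - 89\right) = -13 - \left(-90 + \left(12 + 2 \cdot 12\right)\right) \left(\left(-21 + 5 + 9\right) - 89\right) = -13 - \left(-90 + \left(12 + 24\right)\right) \left(-7 - 89\right) = -13 - \left(-90 + 36\right) \left(-96\right) = -13 - \left(-54\right) \left(-96\right) = -13 - 5184 = -5197$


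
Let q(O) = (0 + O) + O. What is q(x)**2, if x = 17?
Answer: 1156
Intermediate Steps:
q(O) = 2*O (q(O) = O + O = 2*O)
q(x)**2 = (2*17)**2 = 34**2 = 1156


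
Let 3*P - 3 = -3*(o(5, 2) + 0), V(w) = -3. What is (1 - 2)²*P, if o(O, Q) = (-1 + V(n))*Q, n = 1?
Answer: 9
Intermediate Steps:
o(O, Q) = -4*Q (o(O, Q) = (-1 - 3)*Q = -4*Q)
P = 9 (P = 1 + (-3*(-4*2 + 0))/3 = 1 + (-3*(-8 + 0))/3 = 1 + (-3*(-8))/3 = 1 + (⅓)*24 = 1 + 8 = 9)
(1 - 2)²*P = (1 - 2)²*9 = (-1)²*9 = 1*9 = 9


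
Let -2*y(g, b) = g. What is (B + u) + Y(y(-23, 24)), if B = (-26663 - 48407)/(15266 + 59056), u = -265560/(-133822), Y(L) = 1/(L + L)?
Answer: 58209343156/57189032433 ≈ 1.0178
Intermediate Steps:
y(g, b) = -g/2
Y(L) = 1/(2*L)
u = 132780/66911 (u = -265560*(-1/133822) = 132780/66911 ≈ 1.9844)
B = -37535/37161 (B = -75070/74322 = -75070*1/74322 = -37535/37161 ≈ -1.0101)
(B + u) + Y(y(-23, 24)) = (-37535/37161 + 132780/66911) + 1/(2*((-1/2*(-23)))) = 2422733195/2486479671 + 1/(2*(23/2)) = 2422733195/2486479671 + (1/2)*(2/23) = 2422733195/2486479671 + 1/23 = 58209343156/57189032433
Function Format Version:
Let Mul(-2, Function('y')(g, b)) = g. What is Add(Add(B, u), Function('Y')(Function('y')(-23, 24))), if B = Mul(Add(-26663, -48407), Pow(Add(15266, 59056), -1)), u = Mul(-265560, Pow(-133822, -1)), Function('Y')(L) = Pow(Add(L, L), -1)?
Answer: Rational(58209343156, 57189032433) ≈ 1.0178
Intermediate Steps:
Function('y')(g, b) = Mul(Rational(-1, 2), g)
Function('Y')(L) = Mul(Rational(1, 2), Pow(L, -1)) (Function('Y')(L) = Pow(Mul(2, L), -1) = Mul(Rational(1, 2), Pow(L, -1)))
u = Rational(132780, 66911) (u = Mul(-265560, Rational(-1, 133822)) = Rational(132780, 66911) ≈ 1.9844)
B = Rational(-37535, 37161) (B = Mul(-75070, Pow(74322, -1)) = Mul(-75070, Rational(1, 74322)) = Rational(-37535, 37161) ≈ -1.0101)
Add(Add(B, u), Function('Y')(Function('y')(-23, 24))) = Add(Add(Rational(-37535, 37161), Rational(132780, 66911)), Mul(Rational(1, 2), Pow(Mul(Rational(-1, 2), -23), -1))) = Add(Rational(2422733195, 2486479671), Mul(Rational(1, 2), Pow(Rational(23, 2), -1))) = Add(Rational(2422733195, 2486479671), Mul(Rational(1, 2), Rational(2, 23))) = Add(Rational(2422733195, 2486479671), Rational(1, 23)) = Rational(58209343156, 57189032433)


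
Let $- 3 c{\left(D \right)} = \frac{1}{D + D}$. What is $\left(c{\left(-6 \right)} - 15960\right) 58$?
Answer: $- \frac{16662211}{18} \approx -9.2568 \cdot 10^{5}$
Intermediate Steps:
$c{\left(D \right)} = - \frac{1}{6 D}$ ($c{\left(D \right)} = - \frac{1}{3 \left(D + D\right)} = - \frac{1}{3 \cdot 2 D} = - \frac{\frac{1}{2} \frac{1}{D}}{3} = - \frac{1}{6 D}$)
$\left(c{\left(-6 \right)} - 15960\right) 58 = \left(- \frac{1}{6 \left(-6\right)} - 15960\right) 58 = \left(\left(- \frac{1}{6}\right) \left(- \frac{1}{6}\right) - 15960\right) 58 = \left(\frac{1}{36} - 15960\right) 58 = \left(- \frac{574559}{36}\right) 58 = - \frac{16662211}{18}$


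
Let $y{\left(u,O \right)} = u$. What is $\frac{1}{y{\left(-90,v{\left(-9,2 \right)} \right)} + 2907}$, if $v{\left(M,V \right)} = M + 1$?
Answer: $\frac{1}{2817} \approx 0.00035499$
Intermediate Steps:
$v{\left(M,V \right)} = 1 + M$
$\frac{1}{y{\left(-90,v{\left(-9,2 \right)} \right)} + 2907} = \frac{1}{-90 + 2907} = \frac{1}{2817}$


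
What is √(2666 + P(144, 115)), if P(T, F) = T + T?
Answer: √2954 ≈ 54.351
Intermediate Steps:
P(T, F) = 2*T
√(2666 + P(144, 115)) = √(2666 + 2*144) = √(2666 + 288) = √2954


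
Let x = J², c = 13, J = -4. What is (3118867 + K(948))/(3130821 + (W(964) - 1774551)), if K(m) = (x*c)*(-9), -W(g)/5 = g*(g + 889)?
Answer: -89057/216434 ≈ -0.41147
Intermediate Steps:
W(g) = -5*g*(889 + g) (W(g) = -5*g*(g + 889) = -5*g*(889 + g))
x = 16 (x = (-4)² = 16)
K(m) = -1872 (K(m) = (16*13)*(-9) = 208*(-9) = -1872)
(3118867 + K(948))/(3130821 + (W(964) - 1774551)) = (3118867 - 1872)/(3130821 + (-5*964*(889 + 964) - 1774551)) = 3116995/(3130821 + (-5*964*1853 - 1774551)) = 3116995/(3130821 + (-8931460 - 1774551)) = 3116995/(3130821 - 10706011) = 3116995/(-7575190) = 3116995*(-1/7575190) = -89057/216434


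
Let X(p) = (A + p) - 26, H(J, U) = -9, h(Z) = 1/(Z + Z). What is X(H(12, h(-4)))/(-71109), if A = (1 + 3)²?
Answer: 19/71109 ≈ 0.00026720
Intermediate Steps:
h(Z) = 1/(2*Z)
A = 16 (A = 4² = 16)
X(p) = -10 + p (X(p) = (16 + p) - 26 = -10 + p)
X(H(12, h(-4)))/(-71109) = (-10 - 9)/(-71109) = -19*(-1/71109) = 19/71109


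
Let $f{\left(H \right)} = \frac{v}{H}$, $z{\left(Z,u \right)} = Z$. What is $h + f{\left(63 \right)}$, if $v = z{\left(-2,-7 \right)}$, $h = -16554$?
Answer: $- \frac{1042904}{63} \approx -16554.0$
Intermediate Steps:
$v = -2$
$f{\left(H \right)} = - \frac{2}{H}$
$h + f{\left(63 \right)} = -16554 - \frac{2}{63} = - \frac{1042904}{63}$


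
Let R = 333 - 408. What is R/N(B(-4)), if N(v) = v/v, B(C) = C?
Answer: -75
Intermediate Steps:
N(v) = 1
R = -75
R/N(B(-4)) = -75/1 = -75*1 = -75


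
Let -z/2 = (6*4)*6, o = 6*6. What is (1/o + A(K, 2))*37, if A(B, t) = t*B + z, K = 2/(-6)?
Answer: -384467/36 ≈ -10680.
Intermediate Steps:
K = -⅓ (K = 2*(-⅙) = -⅓ ≈ -0.33333)
o = 36
z = -288 (z = -2*6*4*6 = -48*6 = -2*144 = -288)
A(B, t) = -288 + B*t (A(B, t) = t*B - 288 = B*t - 288 = -288 + B*t)
(1/o + A(K, 2))*37 = (1/36 + (-288 - ⅓*2))*37 = (1/36 + (-288 - ⅔))*37 = (1/36 - 866/3)*37 = -10391/36*37 = -384467/36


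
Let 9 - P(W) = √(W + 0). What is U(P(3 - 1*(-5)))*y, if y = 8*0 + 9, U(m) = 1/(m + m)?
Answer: 81/146 + 9*√2/73 ≈ 0.72915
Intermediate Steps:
P(W) = 9 - √W (P(W) = 9 - √(W + 0) = 9 - √W)
U(m) = 1/(2*m)
y = 9 (y = 0 + 9 = 9)
U(P(3 - 1*(-5)))*y = (1/(2*(9 - √(3 - 1*(-5)))))*9 = (1/(2*(9 - √(3 + 5))))*9 = (1/(2*(9 - √8)))*9 = (1/(2*(9 - 2*√2)))*9 = 9/(2*(9 - 2*√2))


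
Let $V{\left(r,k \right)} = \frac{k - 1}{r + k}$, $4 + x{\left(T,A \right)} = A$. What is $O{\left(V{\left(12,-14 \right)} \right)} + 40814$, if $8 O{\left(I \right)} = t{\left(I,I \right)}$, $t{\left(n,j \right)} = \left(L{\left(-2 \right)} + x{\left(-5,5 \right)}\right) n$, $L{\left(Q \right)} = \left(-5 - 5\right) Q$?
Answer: $\frac{653339}{16} \approx 40834.0$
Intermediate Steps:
$x{\left(T,A \right)} = -4 + A$
$L{\left(Q \right)} = - 10 Q$
$V{\left(r,k \right)} = \frac{-1 + k}{k + r}$
$t{\left(n,j \right)} = 21 n$ ($t{\left(n,j \right)} = \left(\left(-10\right) \left(-2\right) + \left(-4 + 5\right)\right) n = \left(20 + 1\right) n = 21 n$)
$O{\left(I \right)} = \frac{21 I}{8}$
$O{\left(V{\left(12,-14 \right)} \right)} + 40814 = \frac{21 \frac{-1 - 14}{-14 + 12}}{8} + 40814 = \frac{21 \frac{1}{-2} \left(-15\right)}{8} + 40814 = \frac{21 \left(\left(- \frac{1}{2}\right) \left(-15\right)\right)}{8} + 40814 = \frac{21}{8} \cdot \frac{15}{2} + 40814 = \frac{315}{16} + 40814 = \frac{653339}{16}$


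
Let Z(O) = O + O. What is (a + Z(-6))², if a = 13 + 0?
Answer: 1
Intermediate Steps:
Z(O) = 2*O
a = 13
(a + Z(-6))² = (13 + 2*(-6))² = (13 - 12)² = 1² = 1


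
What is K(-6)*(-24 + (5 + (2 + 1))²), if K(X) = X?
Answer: -240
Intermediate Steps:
K(-6)*(-24 + (5 + (2 + 1))²) = -6*(-24 + (5 + (2 + 1))²) = -6*(-24 + (5 + 3)²) = -6*(-24 + 8²) = -6*(-24 + 64) = -6*40 = -240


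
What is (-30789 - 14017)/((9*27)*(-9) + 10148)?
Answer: -44806/7961 ≈ -5.6282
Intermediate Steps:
(-30789 - 14017)/((9*27)*(-9) + 10148) = -44806/(243*(-9) + 10148) = -44806/(-2187 + 10148) = -44806/7961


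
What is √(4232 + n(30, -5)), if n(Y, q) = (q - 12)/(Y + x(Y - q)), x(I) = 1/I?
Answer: √4674046087/1051 ≈ 65.049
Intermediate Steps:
n(Y, q) = (-12 + q)/(Y + 1/(Y - q)) (n(Y, q) = (q - 12)/(Y + 1/(Y - q)) = (-12 + q)/(Y + 1/(Y - q)))
√(4232 + n(30, -5)) = √(4232 + (-12 - 5)*(30 - 1*(-5))/(1 + 30*(30 - 1*(-5)))) = √(4232 - 17*(30 + 5)/(1 + 30*(30 + 5))) = √(4232 - 17*35/(1 + 30*35)) = √(4232 - 17*35/(1 + 1050)) = √(4232 - 17*35/1051) = √(4232 + (1/1051)*(-17)*35) = √(4232 - 595/1051) = √(4447237/1051) = √4674046087/1051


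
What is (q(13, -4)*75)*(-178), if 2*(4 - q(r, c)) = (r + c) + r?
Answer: 93450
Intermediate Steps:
q(r, c) = 4 - r - c/2 (q(r, c) = 4 - ((r + c) + r)/2 = 4 - ((c + r) + r)/2 = 4 - (c + 2*r)/2 = 4 + (-r - c/2) = 4 - r - c/2)
(q(13, -4)*75)*(-178) = ((4 - 1*13 - ½*(-4))*75)*(-178) = ((4 - 13 + 2)*75)*(-178) = -7*75*(-178) = -525*(-178) = 93450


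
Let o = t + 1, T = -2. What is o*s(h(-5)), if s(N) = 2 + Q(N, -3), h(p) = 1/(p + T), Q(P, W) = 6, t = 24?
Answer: 200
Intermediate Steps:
h(p) = 1/(-2 + p) (h(p) = 1/(p - 2) = 1/(-2 + p))
s(N) = 8 (s(N) = 2 + 6 = 8)
o = 25 (o = 24 + 1 = 25)
o*s(h(-5)) = 25*8 = 200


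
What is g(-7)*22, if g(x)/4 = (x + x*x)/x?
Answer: -528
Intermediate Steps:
g(x) = 4*(x + x**2)/x (g(x) = 4*((x + x*x)/x) = 4*((x + x**2)/x) = 4*(x + x**2)/x)
g(-7)*22 = (4 + 4*(-7))*22 = (4 - 28)*22 = -24*22 = -528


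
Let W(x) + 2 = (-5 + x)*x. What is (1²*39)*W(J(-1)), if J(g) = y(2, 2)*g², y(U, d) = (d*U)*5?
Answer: 11622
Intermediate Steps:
y(U, d) = 5*U*d (y(U, d) = (U*d)*5 = 5*U*d)
J(g) = 20*g² (J(g) = (5*2*2)*g² = 20*g²)
W(x) = -2 + x*(-5 + x) (W(x) = -2 + (-5 + x)*x = -2 + x*(-5 + x))
(1²*39)*W(J(-1)) = (1²*39)*(-2 + (20*(-1)²)² - 100*(-1)²) = (1*39)*(-2 + (20*1)² - 100) = 39*(-2 + 20² - 5*20) = 39*(-2 + 400 - 100) = 39*298 = 11622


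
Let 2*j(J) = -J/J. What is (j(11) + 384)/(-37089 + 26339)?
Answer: -767/21500 ≈ -0.035674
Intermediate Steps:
j(J) = -1/2 (j(J) = (-J/J)/2 = (-1*1)/2 = (1/2)*(-1) = -1/2)
(j(11) + 384)/(-37089 + 26339) = (-1/2 + 384)/(-37089 + 26339) = (767/2)/(-10750) = (767/2)*(-1/10750) = -767/21500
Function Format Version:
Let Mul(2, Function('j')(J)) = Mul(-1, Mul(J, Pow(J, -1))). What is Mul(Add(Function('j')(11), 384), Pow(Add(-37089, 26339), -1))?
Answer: Rational(-767, 21500) ≈ -0.035674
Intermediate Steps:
Function('j')(J) = Rational(-1, 2) (Function('j')(J) = Mul(Rational(1, 2), Mul(-1, Mul(J, Pow(J, -1)))) = Mul(Rational(1, 2), Mul(-1, 1)) = Mul(Rational(1, 2), -1) = Rational(-1, 2))
Mul(Add(Function('j')(11), 384), Pow(Add(-37089, 26339), -1)) = Mul(Add(Rational(-1, 2), 384), Pow(Add(-37089, 26339), -1)) = Mul(Rational(767, 2), Pow(-10750, -1)) = Mul(Rational(767, 2), Rational(-1, 10750)) = Rational(-767, 21500)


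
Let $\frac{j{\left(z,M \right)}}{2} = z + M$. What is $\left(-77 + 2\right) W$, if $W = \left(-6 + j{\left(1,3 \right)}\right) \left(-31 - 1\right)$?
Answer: $4800$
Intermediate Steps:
$j{\left(z,M \right)} = 2 M + 2 z$ ($j{\left(z,M \right)} = 2 \left(z + M\right) = 2 \left(M + z\right) = 2 M + 2 z$)
$W = -64$ ($W = \left(-6 + \left(2 \cdot 3 + 2 \cdot 1\right)\right) \left(-31 - 1\right) = \left(-6 + \left(6 + 2\right)\right) \left(-32\right) = \left(-6 + 8\right) \left(-32\right) = 2 \left(-32\right) = -64$)
$\left(-77 + 2\right) W = \left(-77 + 2\right) \left(-64\right) = \left(-75\right) \left(-64\right) = 4800$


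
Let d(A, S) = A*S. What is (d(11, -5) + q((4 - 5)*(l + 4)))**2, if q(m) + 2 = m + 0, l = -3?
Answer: 3364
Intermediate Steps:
q(m) = -2 + m (q(m) = -2 + (m + 0) = -2 + m)
(d(11, -5) + q((4 - 5)*(l + 4)))**2 = (11*(-5) + (-2 + (4 - 5)*(-3 + 4)))**2 = (-55 + (-2 - 1*1))**2 = (-55 + (-2 - 1))**2 = (-55 - 3)**2 = (-58)**2 = 3364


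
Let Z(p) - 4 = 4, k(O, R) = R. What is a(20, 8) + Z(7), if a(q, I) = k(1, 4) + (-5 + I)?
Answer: 15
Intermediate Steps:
Z(p) = 8 (Z(p) = 4 + 4 = 8)
a(q, I) = -1 + I (a(q, I) = 4 + (-5 + I) = -1 + I)
a(20, 8) + Z(7) = (-1 + 8) + 8 = 7 + 8 = 15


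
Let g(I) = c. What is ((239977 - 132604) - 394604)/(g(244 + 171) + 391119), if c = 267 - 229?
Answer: -287231/391157 ≈ -0.73431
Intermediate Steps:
c = 38
g(I) = 38
((239977 - 132604) - 394604)/(g(244 + 171) + 391119) = ((239977 - 132604) - 394604)/(38 + 391119) = (107373 - 394604)/391157 = -287231*1/391157 = -287231/391157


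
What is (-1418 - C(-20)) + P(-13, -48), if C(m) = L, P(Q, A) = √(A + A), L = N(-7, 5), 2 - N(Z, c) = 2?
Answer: -1418 + 4*I*√6 ≈ -1418.0 + 9.798*I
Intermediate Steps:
N(Z, c) = 0 (N(Z, c) = 2 - 1*2 = 2 - 2 = 0)
L = 0
P(Q, A) = √2*√A (P(Q, A) = √(2*A) = √2*√A)
C(m) = 0
(-1418 - C(-20)) + P(-13, -48) = (-1418 - 1*0) + √2*√(-48) = (-1418 + 0) + √2*(4*I*√3) = -1418 + 4*I*√6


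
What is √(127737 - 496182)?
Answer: 11*I*√3045 ≈ 607.0*I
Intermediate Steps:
√(127737 - 496182) = √(-368445) = 11*I*√3045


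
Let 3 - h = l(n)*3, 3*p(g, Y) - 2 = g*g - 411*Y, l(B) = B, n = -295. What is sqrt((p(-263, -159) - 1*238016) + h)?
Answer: 4*I*sqrt(12018) ≈ 438.51*I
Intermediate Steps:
p(g, Y) = 2/3 - 137*Y + g**2/3 (p(g, Y) = 2/3 + (g*g - 411*Y)/3 = 2/3 + (g**2 - 411*Y)/3 = 2/3 + (-137*Y + g**2/3) = 2/3 - 137*Y + g**2/3)
h = 888 (h = 3 - (-295)*3 = 3 - 1*(-885) = 3 + 885 = 888)
sqrt((p(-263, -159) - 1*238016) + h) = sqrt(((2/3 - 137*(-159) + (1/3)*(-263)**2) - 1*238016) + 888) = sqrt(((2/3 + 21783 + (1/3)*69169) - 238016) + 888) = sqrt(((2/3 + 21783 + 69169/3) - 238016) + 888) = sqrt((44840 - 238016) + 888) = sqrt(-193176 + 888) = sqrt(-192288) = 4*I*sqrt(12018)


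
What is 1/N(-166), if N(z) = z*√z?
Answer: I*√166/27556 ≈ 0.00046756*I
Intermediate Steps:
N(z) = z^(3/2)
1/N(-166) = 1/((-166)^(3/2)) = 1/(-166*I*√166) = I*√166/27556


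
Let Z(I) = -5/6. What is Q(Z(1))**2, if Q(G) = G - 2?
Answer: 289/36 ≈ 8.0278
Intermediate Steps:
Z(I) = -5/6 (Z(I) = -5*1/6 = -5/6)
Q(G) = -2 + G
Q(Z(1))**2 = (-2 - 5/6)**2 = (-17/6)**2 = 289/36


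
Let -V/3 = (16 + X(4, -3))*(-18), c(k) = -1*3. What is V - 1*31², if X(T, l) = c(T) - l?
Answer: -97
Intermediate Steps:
c(k) = -3
X(T, l) = -3 - l
V = 864 (V = -3*(16 + (-3 - 1*(-3)))*(-18) = -3*(16 + (-3 + 3))*(-18) = -3*(16 + 0)*(-18) = -48*(-18) = -3*(-288) = 864)
V - 1*31² = 864 - 1*31² = 864 - 1*961 = 864 - 961 = -97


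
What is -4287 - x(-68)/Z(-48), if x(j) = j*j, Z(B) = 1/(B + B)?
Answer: 439617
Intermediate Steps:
Z(B) = 1/(2*B)
x(j) = j²
-4287 - x(-68)/Z(-48) = -4287 - (-68)²/((½)/(-48)) = -4287 - 4624/((½)*(-1/48)) = -4287 - 4624/(-1/96) = -4287 - 4624*(-96) = -4287 - 1*(-443904) = -4287 + 443904 = 439617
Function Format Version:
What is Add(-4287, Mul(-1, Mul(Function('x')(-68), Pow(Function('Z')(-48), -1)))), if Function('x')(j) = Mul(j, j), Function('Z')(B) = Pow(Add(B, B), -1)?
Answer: 439617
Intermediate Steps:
Function('Z')(B) = Mul(Rational(1, 2), Pow(B, -1)) (Function('Z')(B) = Pow(Mul(2, B), -1) = Mul(Rational(1, 2), Pow(B, -1)))
Function('x')(j) = Pow(j, 2)
Add(-4287, Mul(-1, Mul(Function('x')(-68), Pow(Function('Z')(-48), -1)))) = Add(-4287, Mul(-1, Mul(Pow(-68, 2), Pow(Mul(Rational(1, 2), Pow(-48, -1)), -1)))) = Add(-4287, Mul(-1, Mul(4624, Pow(Mul(Rational(1, 2), Rational(-1, 48)), -1)))) = Add(-4287, Mul(-1, Mul(4624, Pow(Rational(-1, 96), -1)))) = Add(-4287, Mul(-1, Mul(4624, -96))) = Add(-4287, Mul(-1, -443904)) = Add(-4287, 443904) = 439617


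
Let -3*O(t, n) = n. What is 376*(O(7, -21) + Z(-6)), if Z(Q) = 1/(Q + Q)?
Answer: 7802/3 ≈ 2600.7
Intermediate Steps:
O(t, n) = -n/3
Z(Q) = 1/(2*Q)
376*(O(7, -21) + Z(-6)) = 376*(-⅓*(-21) + (½)/(-6)) = 376*(7 + (½)*(-⅙)) = 376*(7 - 1/12) = 376*(83/12) = 7802/3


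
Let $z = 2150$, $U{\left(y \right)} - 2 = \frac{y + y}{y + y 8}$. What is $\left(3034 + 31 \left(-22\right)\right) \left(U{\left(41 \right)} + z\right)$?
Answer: $\frac{15186080}{3} \approx 5.062 \cdot 10^{6}$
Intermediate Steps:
$U{\left(y \right)} = \frac{20}{9}$ ($U{\left(y \right)} = 2 + \frac{y + y}{y + y 8} = 2 + \frac{2 y}{y + 8 y} = 2 + \frac{2 y}{9 y} = 2 + 2 y \frac{1}{9 y} = 2 + \frac{2}{9} = \frac{20}{9}$)
$\left(3034 + 31 \left(-22\right)\right) \left(U{\left(41 \right)} + z\right) = \left(3034 + 31 \left(-22\right)\right) \left(\frac{20}{9} + 2150\right) = \left(3034 - 682\right) \frac{19370}{9} = 2352 \cdot \frac{19370}{9} = \frac{15186080}{3}$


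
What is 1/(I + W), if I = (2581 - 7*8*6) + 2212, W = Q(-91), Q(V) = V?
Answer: 1/4366 ≈ 0.00022904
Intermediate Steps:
W = -91
I = 4457 (I = (2581 - 56*6) + 2212 = (2581 - 336) + 2212 = 2245 + 2212 = 4457)
1/(I + W) = 1/(4457 - 91) = 1/4366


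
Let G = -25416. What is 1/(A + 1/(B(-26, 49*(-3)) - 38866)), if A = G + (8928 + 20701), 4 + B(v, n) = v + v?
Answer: 38922/163978385 ≈ 0.00023736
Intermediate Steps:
B(v, n) = -4 + 2*v (B(v, n) = -4 + (v + v) = -4 + 2*v)
A = 4213 (A = -25416 + (8928 + 20701) = -25416 + 29629 = 4213)
1/(A + 1/(B(-26, 49*(-3)) - 38866)) = 1/(4213 + 1/((-4 + 2*(-26)) - 38866)) = 1/(4213 + 1/((-4 - 52) - 38866)) = 1/(4213 + 1/(-56 - 38866)) = 1/(4213 + 1/(-38922)) = 1/(4213 - 1/38922) = 1/(163978385/38922) = 38922/163978385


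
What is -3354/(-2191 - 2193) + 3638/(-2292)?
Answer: -1032703/1256016 ≈ -0.82221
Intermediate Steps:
-3354/(-2191 - 2193) + 3638/(-2292) = -3354/(-4384) + 3638*(-1/2292) = -3354*(-1/4384) - 1819/1146 = 1677/2192 - 1819/1146 = -1032703/1256016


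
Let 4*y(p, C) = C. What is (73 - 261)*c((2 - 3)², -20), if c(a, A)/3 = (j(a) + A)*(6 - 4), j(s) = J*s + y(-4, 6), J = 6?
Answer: 14100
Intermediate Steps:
y(p, C) = C/4
j(s) = 3/2 + 6*s (j(s) = 6*s + (¼)*6 = 6*s + 3/2 = 3/2 + 6*s)
c(a, A) = 9 + 6*A + 36*a (c(a, A) = 3*(((3/2 + 6*a) + A)*(6 - 4)) = 3*((3/2 + A + 6*a)*2) = 3*(3 + 2*A + 12*a) = 9 + 6*A + 36*a)
(73 - 261)*c((2 - 3)², -20) = (73 - 261)*(9 + 6*(-20) + 36*(2 - 3)²) = -188*(9 - 120 + 36*(-1)²) = -188*(9 - 120 + 36*1) = -188*(9 - 120 + 36) = -188*(-75) = 14100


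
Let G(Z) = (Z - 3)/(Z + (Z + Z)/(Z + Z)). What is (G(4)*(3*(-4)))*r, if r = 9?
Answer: -108/5 ≈ -21.600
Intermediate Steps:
G(Z) = (-3 + Z)/(1 + Z) (G(Z) = (-3 + Z)/(Z + (2*Z)/((2*Z))) = (-3 + Z)/(Z + (2*Z)*(1/(2*Z))) = (-3 + Z)/(Z + 1) = (-3 + Z)/(1 + Z))
(G(4)*(3*(-4)))*r = (((-3 + 4)/(1 + 4))*(3*(-4)))*9 = ((1/5)*(-12))*9 = (((⅕)*1)*(-12))*9 = ((⅕)*(-12))*9 = -12/5*9 = -108/5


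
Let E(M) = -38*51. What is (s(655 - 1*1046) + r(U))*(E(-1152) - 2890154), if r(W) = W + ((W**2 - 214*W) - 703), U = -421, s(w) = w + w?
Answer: -767645087468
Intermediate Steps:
E(M) = -1938
s(w) = 2*w
r(W) = -703 + W**2 - 213*W (r(W) = W + (-703 + W**2 - 214*W) = -703 + W**2 - 213*W)
(s(655 - 1*1046) + r(U))*(E(-1152) - 2890154) = (2*(655 - 1*1046) + (-703 + (-421)**2 - 213*(-421)))*(-1938 - 2890154) = (2*(655 - 1046) + (-703 + 177241 + 89673))*(-2892092) = (2*(-391) + 266211)*(-2892092) = (-782 + 266211)*(-2892092) = 265429*(-2892092) = -767645087468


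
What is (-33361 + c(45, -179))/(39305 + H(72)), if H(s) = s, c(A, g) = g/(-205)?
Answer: -6838826/8072285 ≈ -0.84720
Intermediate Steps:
c(A, g) = -g/205 (c(A, g) = g*(-1/205) = -g/205)
(-33361 + c(45, -179))/(39305 + H(72)) = (-33361 - 1/205*(-179))/(39305 + 72) = (-33361 + 179/205)/39377 = -6838826/205*1/39377 = -6838826/8072285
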